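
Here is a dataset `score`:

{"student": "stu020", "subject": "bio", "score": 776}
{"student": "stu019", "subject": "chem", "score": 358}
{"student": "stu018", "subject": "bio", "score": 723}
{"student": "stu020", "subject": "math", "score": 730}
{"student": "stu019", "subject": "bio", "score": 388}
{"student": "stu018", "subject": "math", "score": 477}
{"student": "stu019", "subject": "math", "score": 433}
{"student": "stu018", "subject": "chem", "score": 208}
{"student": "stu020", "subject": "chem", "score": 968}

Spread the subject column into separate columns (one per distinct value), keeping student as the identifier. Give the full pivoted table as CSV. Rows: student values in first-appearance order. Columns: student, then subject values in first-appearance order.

student,bio,chem,math
stu020,776,968,730
stu019,388,358,433
stu018,723,208,477

Columns: student plus the 3 distinct subject values (bio, chem, math).
For example, row stu020 column bio takes score=776 from the long row (stu020, bio).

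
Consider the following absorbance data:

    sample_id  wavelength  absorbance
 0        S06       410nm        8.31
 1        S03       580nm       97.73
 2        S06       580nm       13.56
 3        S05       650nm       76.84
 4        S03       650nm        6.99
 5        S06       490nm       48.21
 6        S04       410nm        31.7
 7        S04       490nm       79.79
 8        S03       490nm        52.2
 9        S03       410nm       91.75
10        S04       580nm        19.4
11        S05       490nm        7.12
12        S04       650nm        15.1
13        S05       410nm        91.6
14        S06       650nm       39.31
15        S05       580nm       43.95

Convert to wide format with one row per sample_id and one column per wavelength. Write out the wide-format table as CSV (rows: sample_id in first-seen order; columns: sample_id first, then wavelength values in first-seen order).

Columns: sample_id plus the 4 distinct wavelength values (410nm, 580nm, 650nm, 490nm).
For example, row S06 column 410nm takes absorbance=8.31 from the long row (S06, 410nm).

sample_id,410nm,580nm,650nm,490nm
S06,8.31,13.56,39.31,48.21
S03,91.75,97.73,6.99,52.2
S05,91.6,43.95,76.84,7.12
S04,31.7,19.4,15.1,79.79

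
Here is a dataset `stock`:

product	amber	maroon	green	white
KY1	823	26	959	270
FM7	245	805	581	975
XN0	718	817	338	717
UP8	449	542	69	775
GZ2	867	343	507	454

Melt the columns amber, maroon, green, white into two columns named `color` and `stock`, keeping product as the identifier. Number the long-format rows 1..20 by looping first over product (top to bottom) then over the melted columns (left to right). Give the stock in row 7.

581

20 rows total (5 × 4). Row 7: index ⌊(7-1)/4⌋ = 1 into product → FM7; (7-1) mod 4 = 2 into the melted columns → green.
So row 7 is (FM7, green, 581); stock = 581.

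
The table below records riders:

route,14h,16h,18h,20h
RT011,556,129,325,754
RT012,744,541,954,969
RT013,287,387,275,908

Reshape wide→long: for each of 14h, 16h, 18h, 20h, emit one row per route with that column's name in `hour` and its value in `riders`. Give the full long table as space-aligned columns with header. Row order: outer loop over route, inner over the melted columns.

Each (route, column) pair becomes one row: 3 × 4 = 12 rows.
For example, (RT011, 14h) → riders=556.

route  hour  riders
RT011  14h   556   
RT011  16h   129   
RT011  18h   325   
RT011  20h   754   
RT012  14h   744   
RT012  16h   541   
RT012  18h   954   
RT012  20h   969   
RT013  14h   287   
RT013  16h   387   
RT013  18h   275   
RT013  20h   908   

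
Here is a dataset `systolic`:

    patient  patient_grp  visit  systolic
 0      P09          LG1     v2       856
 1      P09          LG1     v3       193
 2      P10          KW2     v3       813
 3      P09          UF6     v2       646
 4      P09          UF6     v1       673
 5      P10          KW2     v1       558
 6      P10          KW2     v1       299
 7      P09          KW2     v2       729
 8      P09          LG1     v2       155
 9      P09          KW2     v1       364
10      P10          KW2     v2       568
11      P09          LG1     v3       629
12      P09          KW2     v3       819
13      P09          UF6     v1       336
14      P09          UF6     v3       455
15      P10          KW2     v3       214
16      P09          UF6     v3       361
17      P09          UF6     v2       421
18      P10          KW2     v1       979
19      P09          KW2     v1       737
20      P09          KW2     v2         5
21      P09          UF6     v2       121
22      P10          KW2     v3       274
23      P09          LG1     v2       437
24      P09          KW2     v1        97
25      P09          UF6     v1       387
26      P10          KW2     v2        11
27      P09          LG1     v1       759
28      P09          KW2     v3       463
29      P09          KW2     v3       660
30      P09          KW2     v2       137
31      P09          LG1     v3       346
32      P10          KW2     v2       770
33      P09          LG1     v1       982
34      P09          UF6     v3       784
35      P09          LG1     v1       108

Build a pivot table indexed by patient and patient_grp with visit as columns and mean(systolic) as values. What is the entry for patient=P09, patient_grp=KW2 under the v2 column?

290.33

Rows with patient=P09, patient_grp=KW2 and visit=v2: systolic values are 729, 5, 137.
(729 + 5 + 137) / 3 = 290.33.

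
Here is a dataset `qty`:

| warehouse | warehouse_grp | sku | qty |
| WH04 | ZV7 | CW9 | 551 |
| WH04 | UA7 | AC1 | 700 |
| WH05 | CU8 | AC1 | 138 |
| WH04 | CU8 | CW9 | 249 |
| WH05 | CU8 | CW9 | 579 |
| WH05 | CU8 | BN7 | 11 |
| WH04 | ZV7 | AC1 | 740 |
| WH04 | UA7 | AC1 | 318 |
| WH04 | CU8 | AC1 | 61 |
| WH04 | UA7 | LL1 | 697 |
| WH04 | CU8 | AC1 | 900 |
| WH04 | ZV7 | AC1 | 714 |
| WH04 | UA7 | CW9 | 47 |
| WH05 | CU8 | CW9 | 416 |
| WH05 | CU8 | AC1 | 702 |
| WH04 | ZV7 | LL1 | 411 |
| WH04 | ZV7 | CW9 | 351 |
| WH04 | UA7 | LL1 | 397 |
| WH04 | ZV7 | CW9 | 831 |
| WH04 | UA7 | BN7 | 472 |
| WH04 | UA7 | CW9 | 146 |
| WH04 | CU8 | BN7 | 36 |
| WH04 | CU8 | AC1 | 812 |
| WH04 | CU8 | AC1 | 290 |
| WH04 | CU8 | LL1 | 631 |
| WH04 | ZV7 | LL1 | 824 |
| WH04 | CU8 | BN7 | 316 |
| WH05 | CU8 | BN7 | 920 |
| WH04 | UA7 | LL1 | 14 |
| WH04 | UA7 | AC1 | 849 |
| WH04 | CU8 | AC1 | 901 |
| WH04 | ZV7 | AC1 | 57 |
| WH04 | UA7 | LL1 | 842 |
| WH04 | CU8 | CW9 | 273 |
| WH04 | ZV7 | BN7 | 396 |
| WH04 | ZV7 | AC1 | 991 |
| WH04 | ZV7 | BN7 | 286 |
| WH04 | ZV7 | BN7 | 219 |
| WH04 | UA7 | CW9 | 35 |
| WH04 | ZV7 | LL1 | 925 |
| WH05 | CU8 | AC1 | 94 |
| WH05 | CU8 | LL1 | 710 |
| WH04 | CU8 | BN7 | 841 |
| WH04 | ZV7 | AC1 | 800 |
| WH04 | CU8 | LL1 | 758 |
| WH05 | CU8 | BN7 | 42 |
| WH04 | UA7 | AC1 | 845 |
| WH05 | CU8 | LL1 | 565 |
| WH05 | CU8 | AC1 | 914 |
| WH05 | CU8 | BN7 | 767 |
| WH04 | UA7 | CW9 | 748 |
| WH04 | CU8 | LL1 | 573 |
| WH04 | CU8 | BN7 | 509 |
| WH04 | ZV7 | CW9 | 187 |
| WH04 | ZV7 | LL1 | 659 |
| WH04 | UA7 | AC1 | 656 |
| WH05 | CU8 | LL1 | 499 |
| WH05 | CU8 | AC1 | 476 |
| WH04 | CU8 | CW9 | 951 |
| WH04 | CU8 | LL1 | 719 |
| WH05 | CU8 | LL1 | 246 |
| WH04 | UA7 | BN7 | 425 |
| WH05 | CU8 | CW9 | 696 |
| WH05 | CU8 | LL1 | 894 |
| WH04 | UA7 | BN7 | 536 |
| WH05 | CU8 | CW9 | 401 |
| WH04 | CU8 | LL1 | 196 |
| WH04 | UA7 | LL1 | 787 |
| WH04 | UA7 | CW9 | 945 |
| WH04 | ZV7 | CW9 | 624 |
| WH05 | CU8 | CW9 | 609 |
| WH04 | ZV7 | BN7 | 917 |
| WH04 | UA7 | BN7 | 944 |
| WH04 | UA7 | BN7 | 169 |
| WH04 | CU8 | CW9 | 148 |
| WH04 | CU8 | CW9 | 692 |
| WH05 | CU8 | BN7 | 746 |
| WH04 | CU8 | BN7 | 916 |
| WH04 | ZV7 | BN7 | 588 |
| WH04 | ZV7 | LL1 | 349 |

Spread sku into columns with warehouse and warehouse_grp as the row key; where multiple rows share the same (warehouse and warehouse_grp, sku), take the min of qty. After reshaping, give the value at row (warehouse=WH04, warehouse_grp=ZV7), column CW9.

187

Rows with warehouse=WH04, warehouse_grp=ZV7 and sku=CW9: qty values are 551, 351, 831, 187, 624.
min(551, 351, 831, 187, 624) = 187.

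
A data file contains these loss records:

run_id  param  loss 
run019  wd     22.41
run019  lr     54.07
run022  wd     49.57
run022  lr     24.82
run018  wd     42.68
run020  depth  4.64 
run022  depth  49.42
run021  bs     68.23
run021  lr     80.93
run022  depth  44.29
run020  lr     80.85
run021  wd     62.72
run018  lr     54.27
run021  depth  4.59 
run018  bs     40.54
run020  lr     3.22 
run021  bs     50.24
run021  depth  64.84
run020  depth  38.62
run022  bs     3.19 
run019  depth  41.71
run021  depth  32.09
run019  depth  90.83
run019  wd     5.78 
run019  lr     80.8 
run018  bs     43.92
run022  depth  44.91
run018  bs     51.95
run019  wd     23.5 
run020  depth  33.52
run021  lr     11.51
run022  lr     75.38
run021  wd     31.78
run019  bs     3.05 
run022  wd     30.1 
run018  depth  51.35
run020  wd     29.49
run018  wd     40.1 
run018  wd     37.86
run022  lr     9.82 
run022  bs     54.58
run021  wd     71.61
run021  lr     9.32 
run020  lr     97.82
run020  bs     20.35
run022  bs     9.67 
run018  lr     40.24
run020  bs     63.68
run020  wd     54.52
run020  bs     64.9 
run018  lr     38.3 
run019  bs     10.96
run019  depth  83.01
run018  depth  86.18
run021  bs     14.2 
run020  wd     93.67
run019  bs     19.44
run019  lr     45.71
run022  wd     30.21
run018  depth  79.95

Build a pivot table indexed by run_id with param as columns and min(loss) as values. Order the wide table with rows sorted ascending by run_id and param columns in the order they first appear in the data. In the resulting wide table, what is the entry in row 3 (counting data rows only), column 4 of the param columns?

20.35

With rows sorted ascending by run_id, row 3 is run_id=run020. param columns in first-appearance order: wd, lr, depth, bs; column 4 is bs.
Long rows with run_id=run020, param=bs: min(20.35, 63.68, 64.9) = 20.35.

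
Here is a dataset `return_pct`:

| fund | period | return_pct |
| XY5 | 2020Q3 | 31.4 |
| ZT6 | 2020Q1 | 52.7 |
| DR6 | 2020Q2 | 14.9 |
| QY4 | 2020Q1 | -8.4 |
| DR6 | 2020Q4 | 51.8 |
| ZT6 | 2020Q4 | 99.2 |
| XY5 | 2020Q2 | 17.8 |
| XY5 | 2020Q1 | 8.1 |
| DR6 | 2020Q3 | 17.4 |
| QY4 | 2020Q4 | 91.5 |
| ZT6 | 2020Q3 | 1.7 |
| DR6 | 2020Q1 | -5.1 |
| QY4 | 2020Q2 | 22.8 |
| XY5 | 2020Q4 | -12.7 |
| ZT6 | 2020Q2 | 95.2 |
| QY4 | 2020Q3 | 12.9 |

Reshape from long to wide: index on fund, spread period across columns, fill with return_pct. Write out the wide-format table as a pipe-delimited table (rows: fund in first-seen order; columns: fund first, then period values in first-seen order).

| fund | 2020Q3 | 2020Q1 | 2020Q2 | 2020Q4 |
| XY5 | 31.4 | 8.1 | 17.8 | -12.7 |
| ZT6 | 1.7 | 52.7 | 95.2 | 99.2 |
| DR6 | 17.4 | -5.1 | 14.9 | 51.8 |
| QY4 | 12.9 | -8.4 | 22.8 | 91.5 |

Columns: fund plus the 4 distinct period values (2020Q3, 2020Q1, 2020Q2, 2020Q4).
For example, row XY5 column 2020Q3 takes return_pct=31.4 from the long row (XY5, 2020Q3).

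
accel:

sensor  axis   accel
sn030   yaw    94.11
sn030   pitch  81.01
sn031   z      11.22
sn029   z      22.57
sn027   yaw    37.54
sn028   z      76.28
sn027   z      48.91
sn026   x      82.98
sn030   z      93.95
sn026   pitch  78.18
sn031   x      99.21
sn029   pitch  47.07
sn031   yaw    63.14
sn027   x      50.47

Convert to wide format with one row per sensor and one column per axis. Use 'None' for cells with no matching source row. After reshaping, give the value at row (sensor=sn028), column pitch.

None

No long-format row has sensor=sn028 and axis=pitch, so the cell is None.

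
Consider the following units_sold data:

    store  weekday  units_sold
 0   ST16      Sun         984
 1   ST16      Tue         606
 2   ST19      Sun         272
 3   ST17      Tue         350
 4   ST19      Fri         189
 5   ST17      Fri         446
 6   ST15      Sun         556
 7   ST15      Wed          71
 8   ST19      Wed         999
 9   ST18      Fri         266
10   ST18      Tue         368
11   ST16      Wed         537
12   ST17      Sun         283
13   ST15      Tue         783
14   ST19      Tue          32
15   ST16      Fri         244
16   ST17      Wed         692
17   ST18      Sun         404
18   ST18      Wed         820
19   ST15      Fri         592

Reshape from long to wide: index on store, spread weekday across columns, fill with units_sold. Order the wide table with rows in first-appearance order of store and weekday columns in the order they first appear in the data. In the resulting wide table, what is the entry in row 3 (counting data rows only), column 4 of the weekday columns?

With rows in first-appearance order of store, row 3 is store=ST17. weekday columns in first-appearance order: Sun, Tue, Fri, Wed; column 4 is Wed.
Long rows with store=ST17, weekday=Wed: units_sold = 692.

692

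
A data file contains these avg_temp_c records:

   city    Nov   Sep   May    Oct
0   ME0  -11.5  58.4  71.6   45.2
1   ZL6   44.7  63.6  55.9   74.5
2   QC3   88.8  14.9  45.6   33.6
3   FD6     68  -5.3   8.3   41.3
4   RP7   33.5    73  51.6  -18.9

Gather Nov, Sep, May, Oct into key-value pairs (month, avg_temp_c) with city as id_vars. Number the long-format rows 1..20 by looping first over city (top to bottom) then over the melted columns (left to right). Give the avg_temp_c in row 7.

55.9

20 rows total (5 × 4). Row 7: index ⌊(7-1)/4⌋ = 1 into city → ZL6; (7-1) mod 4 = 2 into the melted columns → May.
So row 7 is (ZL6, May, 55.9); avg_temp_c = 55.9.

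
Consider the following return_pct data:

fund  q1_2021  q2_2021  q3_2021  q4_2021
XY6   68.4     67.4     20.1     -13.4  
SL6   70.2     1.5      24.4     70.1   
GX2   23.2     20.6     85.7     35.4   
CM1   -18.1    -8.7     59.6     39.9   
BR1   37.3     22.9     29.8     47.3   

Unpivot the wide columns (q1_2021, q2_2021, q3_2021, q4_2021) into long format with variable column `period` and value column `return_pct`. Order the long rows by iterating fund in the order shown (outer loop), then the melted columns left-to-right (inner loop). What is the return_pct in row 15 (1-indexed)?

20 rows total (5 × 4). Row 15: index ⌊(15-1)/4⌋ = 3 into fund → CM1; (15-1) mod 4 = 2 into the melted columns → q3_2021.
So row 15 is (CM1, q3_2021, 59.6); return_pct = 59.6.

59.6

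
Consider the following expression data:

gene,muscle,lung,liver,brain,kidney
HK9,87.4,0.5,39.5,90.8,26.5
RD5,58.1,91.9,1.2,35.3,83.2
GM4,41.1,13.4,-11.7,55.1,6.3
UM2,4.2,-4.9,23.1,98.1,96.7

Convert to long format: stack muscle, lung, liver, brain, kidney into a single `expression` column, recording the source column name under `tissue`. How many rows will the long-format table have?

4 gene values × 5 melted columns = 20 rows.

20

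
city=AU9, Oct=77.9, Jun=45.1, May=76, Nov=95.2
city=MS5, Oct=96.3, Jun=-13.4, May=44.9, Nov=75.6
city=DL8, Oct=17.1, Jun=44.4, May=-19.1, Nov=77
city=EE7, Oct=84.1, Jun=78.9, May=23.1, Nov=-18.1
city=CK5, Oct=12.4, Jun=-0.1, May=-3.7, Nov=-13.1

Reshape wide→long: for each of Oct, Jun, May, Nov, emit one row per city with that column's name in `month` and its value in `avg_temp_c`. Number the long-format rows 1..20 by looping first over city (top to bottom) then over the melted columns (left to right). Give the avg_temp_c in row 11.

20 rows total (5 × 4). Row 11: index ⌊(11-1)/4⌋ = 2 into city → DL8; (11-1) mod 4 = 2 into the melted columns → May.
So row 11 is (DL8, May, -19.1); avg_temp_c = -19.1.

-19.1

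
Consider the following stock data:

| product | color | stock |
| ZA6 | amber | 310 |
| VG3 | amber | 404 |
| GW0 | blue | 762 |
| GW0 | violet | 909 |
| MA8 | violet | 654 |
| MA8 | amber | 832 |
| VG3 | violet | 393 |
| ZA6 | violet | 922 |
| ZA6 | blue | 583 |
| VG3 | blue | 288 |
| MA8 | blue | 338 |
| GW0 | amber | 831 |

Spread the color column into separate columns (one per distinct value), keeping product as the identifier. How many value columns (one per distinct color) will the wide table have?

3 distinct color values: amber, blue, violet.

3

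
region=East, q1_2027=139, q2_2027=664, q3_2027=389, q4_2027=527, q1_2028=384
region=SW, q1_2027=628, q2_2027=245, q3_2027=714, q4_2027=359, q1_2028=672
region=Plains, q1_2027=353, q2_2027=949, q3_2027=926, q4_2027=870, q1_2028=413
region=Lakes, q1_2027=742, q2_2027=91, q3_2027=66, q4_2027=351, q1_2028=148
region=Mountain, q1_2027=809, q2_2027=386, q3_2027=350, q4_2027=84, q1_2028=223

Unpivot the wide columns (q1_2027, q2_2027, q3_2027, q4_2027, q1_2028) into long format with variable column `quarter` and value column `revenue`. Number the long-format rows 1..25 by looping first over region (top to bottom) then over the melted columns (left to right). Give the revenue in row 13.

25 rows total (5 × 5). Row 13: index ⌊(13-1)/5⌋ = 2 into region → Plains; (13-1) mod 5 = 2 into the melted columns → q3_2027.
So row 13 is (Plains, q3_2027, 926); revenue = 926.

926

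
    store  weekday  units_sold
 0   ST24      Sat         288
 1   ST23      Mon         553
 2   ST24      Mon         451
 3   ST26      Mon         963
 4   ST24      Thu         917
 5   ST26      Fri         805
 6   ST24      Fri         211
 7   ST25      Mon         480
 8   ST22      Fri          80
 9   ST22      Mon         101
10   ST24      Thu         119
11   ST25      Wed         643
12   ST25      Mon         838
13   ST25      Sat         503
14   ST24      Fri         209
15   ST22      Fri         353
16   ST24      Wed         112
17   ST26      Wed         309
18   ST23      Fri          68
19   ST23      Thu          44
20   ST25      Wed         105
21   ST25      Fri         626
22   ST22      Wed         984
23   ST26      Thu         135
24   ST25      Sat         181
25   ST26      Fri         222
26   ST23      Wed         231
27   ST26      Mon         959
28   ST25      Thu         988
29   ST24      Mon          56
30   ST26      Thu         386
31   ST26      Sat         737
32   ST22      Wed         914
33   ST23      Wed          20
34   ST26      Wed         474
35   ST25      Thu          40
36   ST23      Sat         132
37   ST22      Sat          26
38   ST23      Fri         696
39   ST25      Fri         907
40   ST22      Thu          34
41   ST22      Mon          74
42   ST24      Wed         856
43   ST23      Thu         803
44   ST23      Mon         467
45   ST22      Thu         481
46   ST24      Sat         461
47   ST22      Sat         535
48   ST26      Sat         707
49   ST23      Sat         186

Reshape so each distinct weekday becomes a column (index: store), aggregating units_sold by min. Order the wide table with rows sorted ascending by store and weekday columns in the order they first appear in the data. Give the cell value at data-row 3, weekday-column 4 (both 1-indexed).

With rows sorted ascending by store, row 3 is store=ST24. weekday columns in first-appearance order: Sat, Mon, Thu, Fri, Wed; column 4 is Fri.
Long rows with store=ST24, weekday=Fri: min(211, 209) = 209.

209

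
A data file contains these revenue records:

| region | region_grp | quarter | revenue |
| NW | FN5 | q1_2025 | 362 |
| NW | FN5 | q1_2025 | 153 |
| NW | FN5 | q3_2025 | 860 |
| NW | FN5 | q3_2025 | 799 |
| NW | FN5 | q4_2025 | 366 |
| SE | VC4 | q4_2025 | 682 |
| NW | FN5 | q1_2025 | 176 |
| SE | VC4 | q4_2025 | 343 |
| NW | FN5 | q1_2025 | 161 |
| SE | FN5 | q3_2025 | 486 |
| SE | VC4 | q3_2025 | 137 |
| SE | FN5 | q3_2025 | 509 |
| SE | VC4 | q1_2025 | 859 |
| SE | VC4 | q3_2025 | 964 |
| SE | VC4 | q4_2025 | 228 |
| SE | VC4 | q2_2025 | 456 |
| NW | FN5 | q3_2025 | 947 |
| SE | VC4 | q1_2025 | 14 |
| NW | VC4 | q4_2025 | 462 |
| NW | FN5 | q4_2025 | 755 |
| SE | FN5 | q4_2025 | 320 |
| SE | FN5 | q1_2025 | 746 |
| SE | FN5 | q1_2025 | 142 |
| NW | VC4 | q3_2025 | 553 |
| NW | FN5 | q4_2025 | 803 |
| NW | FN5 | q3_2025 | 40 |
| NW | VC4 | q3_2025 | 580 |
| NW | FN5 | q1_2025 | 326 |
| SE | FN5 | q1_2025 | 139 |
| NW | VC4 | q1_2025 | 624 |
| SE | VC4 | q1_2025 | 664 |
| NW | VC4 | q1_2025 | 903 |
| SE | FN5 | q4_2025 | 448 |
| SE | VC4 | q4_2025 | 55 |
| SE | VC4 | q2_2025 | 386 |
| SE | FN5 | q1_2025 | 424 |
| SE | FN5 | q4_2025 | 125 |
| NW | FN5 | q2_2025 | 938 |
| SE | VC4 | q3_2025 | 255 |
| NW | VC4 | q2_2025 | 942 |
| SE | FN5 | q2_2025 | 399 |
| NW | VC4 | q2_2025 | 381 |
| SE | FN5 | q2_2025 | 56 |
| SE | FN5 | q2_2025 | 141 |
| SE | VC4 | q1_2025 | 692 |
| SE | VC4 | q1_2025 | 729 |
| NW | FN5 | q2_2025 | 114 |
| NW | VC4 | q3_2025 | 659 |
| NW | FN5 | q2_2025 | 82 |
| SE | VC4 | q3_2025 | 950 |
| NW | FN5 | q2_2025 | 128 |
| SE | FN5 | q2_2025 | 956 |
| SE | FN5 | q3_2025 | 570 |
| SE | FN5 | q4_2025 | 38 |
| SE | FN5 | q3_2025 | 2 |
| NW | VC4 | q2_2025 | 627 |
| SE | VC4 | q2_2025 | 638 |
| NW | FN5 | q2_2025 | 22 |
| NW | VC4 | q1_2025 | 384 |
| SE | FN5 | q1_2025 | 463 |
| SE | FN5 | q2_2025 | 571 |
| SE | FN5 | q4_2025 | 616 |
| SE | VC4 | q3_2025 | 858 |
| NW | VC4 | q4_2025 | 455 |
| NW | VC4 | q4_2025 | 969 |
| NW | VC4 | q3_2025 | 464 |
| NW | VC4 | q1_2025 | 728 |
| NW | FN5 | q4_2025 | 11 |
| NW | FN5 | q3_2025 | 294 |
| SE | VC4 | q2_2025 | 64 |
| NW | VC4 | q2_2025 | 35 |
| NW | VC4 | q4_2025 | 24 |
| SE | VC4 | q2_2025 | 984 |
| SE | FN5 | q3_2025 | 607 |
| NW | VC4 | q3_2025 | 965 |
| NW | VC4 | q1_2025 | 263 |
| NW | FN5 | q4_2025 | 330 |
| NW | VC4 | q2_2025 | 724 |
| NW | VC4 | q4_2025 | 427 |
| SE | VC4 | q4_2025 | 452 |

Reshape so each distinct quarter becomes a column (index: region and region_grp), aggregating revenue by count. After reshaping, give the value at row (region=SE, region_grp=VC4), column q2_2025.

5

Rows with region=SE, region_grp=VC4 and quarter=q2_2025: revenue values are 456, 386, 638, 64, 984.
5 rows match — count = 5.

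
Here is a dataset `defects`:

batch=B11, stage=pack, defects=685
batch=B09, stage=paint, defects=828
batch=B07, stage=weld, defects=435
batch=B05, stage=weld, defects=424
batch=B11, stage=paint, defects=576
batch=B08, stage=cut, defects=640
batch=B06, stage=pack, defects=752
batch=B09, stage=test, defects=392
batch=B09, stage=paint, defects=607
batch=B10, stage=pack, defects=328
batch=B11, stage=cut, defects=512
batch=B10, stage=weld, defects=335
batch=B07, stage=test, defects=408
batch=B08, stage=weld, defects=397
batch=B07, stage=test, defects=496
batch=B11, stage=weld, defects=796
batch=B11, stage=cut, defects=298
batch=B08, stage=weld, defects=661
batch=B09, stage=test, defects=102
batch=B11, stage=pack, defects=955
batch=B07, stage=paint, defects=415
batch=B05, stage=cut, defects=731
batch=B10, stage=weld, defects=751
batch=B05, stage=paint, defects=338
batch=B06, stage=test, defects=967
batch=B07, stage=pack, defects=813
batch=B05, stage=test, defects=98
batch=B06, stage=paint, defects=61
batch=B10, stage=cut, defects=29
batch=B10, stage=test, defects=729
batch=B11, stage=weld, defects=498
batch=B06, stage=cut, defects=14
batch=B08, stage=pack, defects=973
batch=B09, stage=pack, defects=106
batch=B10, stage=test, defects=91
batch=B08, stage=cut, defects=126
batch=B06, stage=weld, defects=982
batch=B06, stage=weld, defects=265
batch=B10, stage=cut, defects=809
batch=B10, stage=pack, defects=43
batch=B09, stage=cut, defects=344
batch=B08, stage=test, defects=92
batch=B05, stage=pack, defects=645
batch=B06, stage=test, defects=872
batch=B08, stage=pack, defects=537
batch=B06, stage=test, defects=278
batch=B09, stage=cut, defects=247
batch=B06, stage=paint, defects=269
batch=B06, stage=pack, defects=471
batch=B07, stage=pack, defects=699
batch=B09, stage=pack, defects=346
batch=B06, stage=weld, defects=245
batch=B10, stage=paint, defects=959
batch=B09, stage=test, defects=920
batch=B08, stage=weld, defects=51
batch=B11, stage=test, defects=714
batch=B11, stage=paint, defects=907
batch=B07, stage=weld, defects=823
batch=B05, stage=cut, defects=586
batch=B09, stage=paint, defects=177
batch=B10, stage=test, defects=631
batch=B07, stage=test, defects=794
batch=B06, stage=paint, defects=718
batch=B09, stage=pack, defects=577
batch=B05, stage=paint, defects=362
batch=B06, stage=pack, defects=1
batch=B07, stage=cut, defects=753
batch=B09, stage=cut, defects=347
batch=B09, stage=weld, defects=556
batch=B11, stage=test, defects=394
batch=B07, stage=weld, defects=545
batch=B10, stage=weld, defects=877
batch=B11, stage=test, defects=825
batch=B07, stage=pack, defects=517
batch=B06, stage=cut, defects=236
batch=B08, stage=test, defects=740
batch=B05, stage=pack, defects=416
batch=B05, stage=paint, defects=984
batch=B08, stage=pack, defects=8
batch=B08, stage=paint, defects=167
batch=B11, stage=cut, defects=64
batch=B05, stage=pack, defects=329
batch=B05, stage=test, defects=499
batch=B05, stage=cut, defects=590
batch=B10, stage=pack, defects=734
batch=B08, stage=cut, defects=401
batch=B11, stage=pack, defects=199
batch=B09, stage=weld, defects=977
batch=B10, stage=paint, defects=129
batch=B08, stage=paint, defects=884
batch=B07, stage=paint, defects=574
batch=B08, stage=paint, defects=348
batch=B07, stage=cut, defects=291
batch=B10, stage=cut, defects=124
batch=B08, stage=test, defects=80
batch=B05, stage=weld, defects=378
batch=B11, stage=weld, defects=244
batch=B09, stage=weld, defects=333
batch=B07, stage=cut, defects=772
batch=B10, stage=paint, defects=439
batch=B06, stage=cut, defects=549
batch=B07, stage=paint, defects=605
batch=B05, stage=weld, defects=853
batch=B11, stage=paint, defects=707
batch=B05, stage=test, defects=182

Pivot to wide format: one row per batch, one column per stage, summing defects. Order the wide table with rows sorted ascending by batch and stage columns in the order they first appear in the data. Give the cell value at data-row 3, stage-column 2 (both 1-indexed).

1594

With rows sorted ascending by batch, row 3 is batch=B07. stage columns in first-appearance order: pack, paint, weld, cut, test; column 2 is paint.
Long rows with batch=B07, stage=paint: 415 + 574 + 605 = 1594.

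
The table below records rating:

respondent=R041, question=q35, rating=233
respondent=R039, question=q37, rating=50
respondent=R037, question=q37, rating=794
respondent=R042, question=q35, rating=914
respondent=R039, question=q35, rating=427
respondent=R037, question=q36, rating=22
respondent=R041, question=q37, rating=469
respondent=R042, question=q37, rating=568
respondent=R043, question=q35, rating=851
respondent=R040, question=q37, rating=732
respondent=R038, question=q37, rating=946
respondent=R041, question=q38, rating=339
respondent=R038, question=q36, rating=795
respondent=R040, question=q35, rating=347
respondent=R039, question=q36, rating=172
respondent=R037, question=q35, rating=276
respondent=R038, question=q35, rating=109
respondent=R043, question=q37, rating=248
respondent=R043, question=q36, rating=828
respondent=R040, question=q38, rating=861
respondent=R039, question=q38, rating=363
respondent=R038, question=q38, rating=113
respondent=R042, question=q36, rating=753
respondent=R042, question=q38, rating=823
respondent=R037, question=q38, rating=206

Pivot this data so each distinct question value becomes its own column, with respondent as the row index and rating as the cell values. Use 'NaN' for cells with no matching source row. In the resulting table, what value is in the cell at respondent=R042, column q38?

The long row with respondent=R042, question=q38 has rating=823.

823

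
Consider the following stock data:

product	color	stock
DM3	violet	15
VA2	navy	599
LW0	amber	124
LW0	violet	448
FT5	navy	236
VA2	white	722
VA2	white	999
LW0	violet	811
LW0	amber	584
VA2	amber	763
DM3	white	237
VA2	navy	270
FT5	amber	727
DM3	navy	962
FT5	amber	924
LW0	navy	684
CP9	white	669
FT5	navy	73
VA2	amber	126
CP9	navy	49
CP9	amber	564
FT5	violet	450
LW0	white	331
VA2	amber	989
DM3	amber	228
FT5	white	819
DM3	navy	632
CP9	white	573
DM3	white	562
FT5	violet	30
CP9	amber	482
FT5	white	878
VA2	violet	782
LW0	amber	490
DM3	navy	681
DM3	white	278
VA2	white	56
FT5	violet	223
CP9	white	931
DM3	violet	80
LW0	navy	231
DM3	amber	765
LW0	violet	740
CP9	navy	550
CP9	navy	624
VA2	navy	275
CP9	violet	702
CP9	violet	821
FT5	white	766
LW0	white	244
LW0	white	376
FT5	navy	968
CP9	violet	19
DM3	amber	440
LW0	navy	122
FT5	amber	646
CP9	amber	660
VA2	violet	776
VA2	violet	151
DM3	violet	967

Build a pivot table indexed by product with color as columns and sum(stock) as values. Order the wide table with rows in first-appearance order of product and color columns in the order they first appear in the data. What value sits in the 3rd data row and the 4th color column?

951

With rows in first-appearance order of product, row 3 is product=LW0. color columns in first-appearance order: violet, navy, amber, white; column 4 is white.
Long rows with product=LW0, color=white: 331 + 244 + 376 = 951.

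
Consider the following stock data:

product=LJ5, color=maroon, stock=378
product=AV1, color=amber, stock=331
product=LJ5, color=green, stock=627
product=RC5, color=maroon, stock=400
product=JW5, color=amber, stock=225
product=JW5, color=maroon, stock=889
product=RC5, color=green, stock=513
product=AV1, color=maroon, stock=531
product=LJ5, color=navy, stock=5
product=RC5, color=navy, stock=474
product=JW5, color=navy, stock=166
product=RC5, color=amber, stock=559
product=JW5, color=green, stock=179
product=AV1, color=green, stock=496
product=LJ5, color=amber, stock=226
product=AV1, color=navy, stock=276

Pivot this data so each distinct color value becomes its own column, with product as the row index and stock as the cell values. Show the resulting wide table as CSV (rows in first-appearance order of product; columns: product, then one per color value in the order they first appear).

Columns: product plus the 4 distinct color values (maroon, amber, green, navy).
For example, row LJ5 column maroon takes stock=378 from the long row (LJ5, maroon).

product,maroon,amber,green,navy
LJ5,378,226,627,5
AV1,531,331,496,276
RC5,400,559,513,474
JW5,889,225,179,166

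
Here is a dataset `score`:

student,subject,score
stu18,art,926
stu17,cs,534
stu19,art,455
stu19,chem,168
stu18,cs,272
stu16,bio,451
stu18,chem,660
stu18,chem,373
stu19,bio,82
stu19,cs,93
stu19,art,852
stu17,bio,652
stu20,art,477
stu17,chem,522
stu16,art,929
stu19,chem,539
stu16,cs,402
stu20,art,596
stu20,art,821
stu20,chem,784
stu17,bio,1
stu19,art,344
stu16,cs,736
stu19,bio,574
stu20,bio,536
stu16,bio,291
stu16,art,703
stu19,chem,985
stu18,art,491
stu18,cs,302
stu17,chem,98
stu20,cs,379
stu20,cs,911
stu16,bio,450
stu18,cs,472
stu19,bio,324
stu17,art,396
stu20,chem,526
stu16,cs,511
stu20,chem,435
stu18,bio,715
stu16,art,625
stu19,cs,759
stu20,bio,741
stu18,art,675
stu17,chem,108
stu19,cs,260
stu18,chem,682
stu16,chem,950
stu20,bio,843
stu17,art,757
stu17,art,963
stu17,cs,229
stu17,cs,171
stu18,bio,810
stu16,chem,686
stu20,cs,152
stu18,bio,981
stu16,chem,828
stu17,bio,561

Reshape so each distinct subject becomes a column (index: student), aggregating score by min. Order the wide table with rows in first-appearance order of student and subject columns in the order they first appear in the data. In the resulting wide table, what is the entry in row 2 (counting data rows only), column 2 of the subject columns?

171

With rows in first-appearance order of student, row 2 is student=stu17. subject columns in first-appearance order: art, cs, chem, bio; column 2 is cs.
Long rows with student=stu17, subject=cs: min(534, 229, 171) = 171.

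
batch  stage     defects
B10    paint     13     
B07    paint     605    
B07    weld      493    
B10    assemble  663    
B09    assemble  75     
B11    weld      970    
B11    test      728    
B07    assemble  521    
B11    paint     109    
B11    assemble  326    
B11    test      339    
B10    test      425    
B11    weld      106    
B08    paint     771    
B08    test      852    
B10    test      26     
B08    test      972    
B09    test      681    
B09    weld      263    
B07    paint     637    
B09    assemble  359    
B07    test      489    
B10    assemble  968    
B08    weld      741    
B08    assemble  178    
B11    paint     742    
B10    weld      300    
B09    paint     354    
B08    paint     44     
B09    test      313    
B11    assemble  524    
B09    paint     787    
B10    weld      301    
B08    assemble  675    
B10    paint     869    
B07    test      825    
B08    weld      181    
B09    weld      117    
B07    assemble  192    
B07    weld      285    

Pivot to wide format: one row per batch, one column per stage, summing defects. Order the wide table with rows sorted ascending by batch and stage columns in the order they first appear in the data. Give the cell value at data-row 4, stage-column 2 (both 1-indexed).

601

With rows sorted ascending by batch, row 4 is batch=B10. stage columns in first-appearance order: paint, weld, assemble, test; column 2 is weld.
Long rows with batch=B10, stage=weld: 300 + 301 = 601.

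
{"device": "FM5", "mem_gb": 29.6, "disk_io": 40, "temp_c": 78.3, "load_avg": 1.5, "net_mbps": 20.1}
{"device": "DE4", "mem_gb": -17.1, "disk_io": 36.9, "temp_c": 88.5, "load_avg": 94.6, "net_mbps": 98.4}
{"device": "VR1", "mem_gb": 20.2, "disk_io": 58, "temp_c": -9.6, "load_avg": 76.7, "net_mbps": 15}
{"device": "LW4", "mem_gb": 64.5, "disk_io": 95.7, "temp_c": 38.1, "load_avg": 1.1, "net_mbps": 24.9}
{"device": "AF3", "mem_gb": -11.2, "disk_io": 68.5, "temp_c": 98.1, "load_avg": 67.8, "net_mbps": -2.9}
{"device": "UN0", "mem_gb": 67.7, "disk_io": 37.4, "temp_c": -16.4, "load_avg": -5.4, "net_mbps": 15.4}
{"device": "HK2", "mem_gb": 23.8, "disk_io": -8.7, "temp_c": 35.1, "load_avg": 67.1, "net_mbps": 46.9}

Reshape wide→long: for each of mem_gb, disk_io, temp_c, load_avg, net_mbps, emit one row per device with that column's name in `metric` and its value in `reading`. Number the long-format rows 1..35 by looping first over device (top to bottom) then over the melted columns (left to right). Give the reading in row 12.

58

35 rows total (7 × 5). Row 12: index ⌊(12-1)/5⌋ = 2 into device → VR1; (12-1) mod 5 = 1 into the melted columns → disk_io.
So row 12 is (VR1, disk_io, 58); reading = 58.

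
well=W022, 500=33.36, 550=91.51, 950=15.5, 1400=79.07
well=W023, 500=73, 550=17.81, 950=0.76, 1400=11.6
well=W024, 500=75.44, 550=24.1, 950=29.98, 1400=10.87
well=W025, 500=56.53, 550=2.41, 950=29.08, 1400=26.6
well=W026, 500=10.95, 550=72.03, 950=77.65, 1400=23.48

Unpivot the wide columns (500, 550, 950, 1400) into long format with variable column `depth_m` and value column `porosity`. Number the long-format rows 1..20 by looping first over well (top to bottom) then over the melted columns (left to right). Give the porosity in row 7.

0.76

20 rows total (5 × 4). Row 7: index ⌊(7-1)/4⌋ = 1 into well → W023; (7-1) mod 4 = 2 into the melted columns → 950.
So row 7 is (W023, 950, 0.76); porosity = 0.76.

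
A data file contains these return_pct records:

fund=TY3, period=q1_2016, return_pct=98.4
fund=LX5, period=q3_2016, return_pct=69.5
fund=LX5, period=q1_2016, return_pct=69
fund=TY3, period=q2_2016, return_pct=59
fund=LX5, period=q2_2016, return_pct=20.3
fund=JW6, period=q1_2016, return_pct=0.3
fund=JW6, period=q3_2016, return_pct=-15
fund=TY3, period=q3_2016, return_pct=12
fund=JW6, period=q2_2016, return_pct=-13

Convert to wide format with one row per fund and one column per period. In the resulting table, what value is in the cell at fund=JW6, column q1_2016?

Wide layout: rows indexed by fund, columns are the 3 distinct period values (q1_2016, q3_2016, q2_2016).
Cell (fund=JW6, period=q1_2016) draws from the long row where fund=JW6 and period=q1_2016, which has return_pct=0.3.

0.3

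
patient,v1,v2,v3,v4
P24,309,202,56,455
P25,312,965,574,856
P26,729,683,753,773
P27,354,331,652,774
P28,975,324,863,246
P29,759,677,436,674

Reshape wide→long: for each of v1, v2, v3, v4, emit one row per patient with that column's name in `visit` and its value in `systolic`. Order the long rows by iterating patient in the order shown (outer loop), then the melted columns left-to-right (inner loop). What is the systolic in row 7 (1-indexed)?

574

24 rows total (6 × 4). Row 7: index ⌊(7-1)/4⌋ = 1 into patient → P25; (7-1) mod 4 = 2 into the melted columns → v3.
So row 7 is (P25, v3, 574); systolic = 574.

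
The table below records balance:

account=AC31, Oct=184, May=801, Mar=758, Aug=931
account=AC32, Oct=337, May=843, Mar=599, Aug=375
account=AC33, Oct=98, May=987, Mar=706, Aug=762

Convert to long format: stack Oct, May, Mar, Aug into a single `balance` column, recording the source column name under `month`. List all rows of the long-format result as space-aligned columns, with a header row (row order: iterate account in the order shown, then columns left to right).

Each (account, column) pair becomes one row: 3 × 4 = 12 rows.
For example, (AC31, Oct) → balance=184.

account  month  balance
AC31     Oct    184    
AC31     May    801    
AC31     Mar    758    
AC31     Aug    931    
AC32     Oct    337    
AC32     May    843    
AC32     Mar    599    
AC32     Aug    375    
AC33     Oct    98     
AC33     May    987    
AC33     Mar    706    
AC33     Aug    762    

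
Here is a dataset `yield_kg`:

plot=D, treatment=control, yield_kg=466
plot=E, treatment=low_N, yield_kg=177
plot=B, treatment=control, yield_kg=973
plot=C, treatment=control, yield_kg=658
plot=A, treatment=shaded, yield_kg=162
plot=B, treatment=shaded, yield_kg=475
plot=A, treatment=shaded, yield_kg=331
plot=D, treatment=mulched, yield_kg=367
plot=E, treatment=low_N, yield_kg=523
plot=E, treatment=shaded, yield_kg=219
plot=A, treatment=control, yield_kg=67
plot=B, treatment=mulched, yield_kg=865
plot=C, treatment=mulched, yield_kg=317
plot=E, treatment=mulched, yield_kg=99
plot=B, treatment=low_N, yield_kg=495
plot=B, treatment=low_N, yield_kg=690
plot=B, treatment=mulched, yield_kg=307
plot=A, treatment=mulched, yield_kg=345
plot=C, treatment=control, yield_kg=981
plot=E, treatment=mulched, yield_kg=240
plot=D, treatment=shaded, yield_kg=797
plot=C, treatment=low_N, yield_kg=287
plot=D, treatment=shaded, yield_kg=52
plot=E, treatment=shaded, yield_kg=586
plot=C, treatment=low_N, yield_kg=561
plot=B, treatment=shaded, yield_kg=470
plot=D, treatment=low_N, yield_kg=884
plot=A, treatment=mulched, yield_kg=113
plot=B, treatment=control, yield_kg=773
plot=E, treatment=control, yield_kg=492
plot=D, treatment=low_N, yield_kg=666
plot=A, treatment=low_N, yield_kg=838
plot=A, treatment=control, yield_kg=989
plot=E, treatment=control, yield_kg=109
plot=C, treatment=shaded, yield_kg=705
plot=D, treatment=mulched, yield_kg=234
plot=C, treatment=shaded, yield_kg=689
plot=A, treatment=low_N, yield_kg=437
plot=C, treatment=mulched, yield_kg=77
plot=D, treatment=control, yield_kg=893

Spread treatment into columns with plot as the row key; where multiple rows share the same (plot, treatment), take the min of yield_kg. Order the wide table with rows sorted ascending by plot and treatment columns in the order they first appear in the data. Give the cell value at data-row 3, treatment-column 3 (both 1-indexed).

With rows sorted ascending by plot, row 3 is plot=C. treatment columns in first-appearance order: control, low_N, shaded, mulched; column 3 is shaded.
Long rows with plot=C, treatment=shaded: min(705, 689) = 689.

689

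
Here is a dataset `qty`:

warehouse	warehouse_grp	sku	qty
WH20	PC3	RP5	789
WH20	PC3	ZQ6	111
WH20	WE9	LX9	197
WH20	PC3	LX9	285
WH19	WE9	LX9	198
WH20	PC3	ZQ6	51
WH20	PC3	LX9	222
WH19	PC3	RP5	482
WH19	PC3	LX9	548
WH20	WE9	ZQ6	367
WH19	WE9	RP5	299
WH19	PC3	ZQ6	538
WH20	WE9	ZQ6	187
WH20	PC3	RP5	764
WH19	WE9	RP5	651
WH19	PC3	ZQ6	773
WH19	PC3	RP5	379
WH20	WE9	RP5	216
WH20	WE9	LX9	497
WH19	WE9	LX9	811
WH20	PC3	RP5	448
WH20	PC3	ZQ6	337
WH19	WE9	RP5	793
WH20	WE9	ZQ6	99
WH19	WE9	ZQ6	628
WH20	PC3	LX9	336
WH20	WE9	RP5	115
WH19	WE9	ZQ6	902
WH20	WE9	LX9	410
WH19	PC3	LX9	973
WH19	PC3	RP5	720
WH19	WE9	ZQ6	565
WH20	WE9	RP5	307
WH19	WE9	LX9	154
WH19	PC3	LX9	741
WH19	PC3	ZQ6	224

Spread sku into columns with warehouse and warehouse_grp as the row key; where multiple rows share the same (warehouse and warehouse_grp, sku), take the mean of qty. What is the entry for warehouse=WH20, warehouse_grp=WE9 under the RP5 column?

212.67

Rows with warehouse=WH20, warehouse_grp=WE9 and sku=RP5: qty values are 216, 115, 307.
(216 + 115 + 307) / 3 = 212.67.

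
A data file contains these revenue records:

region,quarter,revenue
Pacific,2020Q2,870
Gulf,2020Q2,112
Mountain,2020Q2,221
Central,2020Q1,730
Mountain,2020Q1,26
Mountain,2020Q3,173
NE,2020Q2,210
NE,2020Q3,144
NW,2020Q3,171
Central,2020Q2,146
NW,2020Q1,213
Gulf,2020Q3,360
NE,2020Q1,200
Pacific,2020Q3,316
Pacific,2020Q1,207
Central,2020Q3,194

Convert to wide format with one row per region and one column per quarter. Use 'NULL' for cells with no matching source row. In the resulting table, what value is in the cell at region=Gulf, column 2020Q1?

NULL

No long-format row has region=Gulf and quarter=2020Q1, so the cell is NULL.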